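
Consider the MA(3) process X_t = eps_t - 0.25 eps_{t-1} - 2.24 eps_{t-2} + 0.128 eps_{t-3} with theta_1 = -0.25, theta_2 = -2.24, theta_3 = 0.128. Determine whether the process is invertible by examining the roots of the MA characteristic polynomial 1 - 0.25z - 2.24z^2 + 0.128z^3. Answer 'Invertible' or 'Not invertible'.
\text{Not invertible}

The MA(q) characteristic polynomial is P(z) = 1 - 0.25z - 2.24z^2 + 0.128z^3.
Invertibility requires all roots to lie outside the unit circle, i.e. |z| > 1 for every root.
Degree 3: look for a simple real root z0 first, then factor out (1 - z/z0) and solve the remaining quadratic.
Testing z0 = 0.625: P(0.625) = 1 + (-0.25)(0.625) + (-2.24)(0.625)^2 + (0.128)(0.625)^3
  = 1 + (-0.15625) + (-0.875) + (0.03125) = 0.  So z_0 = 0.625 is a root, |z_0| = 0.625.
Divide out the factor (1 - 1.6 z) = (1 - z/z0) (since 1/z0 = 1.6):
  P(z) = (1 - 1.6 z)(1 + (1.35) z + (-0.08) z^2)
  [check: z-coef 1.35 - (1.6) = -0.25; z^2-coef -0.08 - (1.6)(1.35) = -2.24; z^3-coef -(1.6)(-0.08) = 0.128.]
Remaining roots from the quadratic factor 1 + (1.35) z + (-0.08) z^2:
  Set 1 + (1.35) z + (-0.08) z^2 = 0, i.e. a z^2 + b z + c = 0 with a = -0.08, b = 1.35, c = 1.
  Discriminant D = b^2 - 4ac = (1.35)^2 - 4*(-0.08)*1 = 1.8225 - (-0.32) = 2.1425.
  D >= 0, so the roots are real: z = (-b +/- sqrt(D)) / (2a) = (-1.35 +/- 1.463728) / (-0.16).
    z_1 = (-1.35 + 1.463728) / (-0.16) = -0.7108,   |z_1| = 0.7108.
    z_2 = (-1.35 - 1.463728) / (-0.16) = 17.5858,   |z_2| = 17.5858.
Moduli of all roots: 0.6250, 0.7108, 17.5858.
All moduli strictly greater than 1? No.
Verdict: Not invertible.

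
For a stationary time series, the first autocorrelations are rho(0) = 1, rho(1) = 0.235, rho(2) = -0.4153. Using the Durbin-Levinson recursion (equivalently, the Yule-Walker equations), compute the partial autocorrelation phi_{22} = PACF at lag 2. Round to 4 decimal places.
\phi_{22} = -0.4980

The PACF at lag k is phi_{kk}, the last component of the solution
to the Yule-Walker system G_k phi = r_k where
  (G_k)_{ij} = rho(|i - j|), (r_k)_i = rho(i), i,j = 1..k.
Equivalently, Durbin-Levinson gives phi_{kk} iteratively:
  phi_{11} = rho(1)
  phi_{kk} = [rho(k) - sum_{j=1..k-1} phi_{k-1,j} rho(k-j)]
            / [1 - sum_{j=1..k-1} phi_{k-1,j} rho(j)],
  phi_{k,j} = phi_{k-1,j} - phi_{kk} phi_{k-1,k-j},  j = 1..k-1.
Step k = 1:
  phi_11 = rho(1) = 0.235.
Step k = 2:
  phi_22 = [rho(2) - phi_11 rho(1)] / [1 - phi_11 rho(1)] = [-0.4153 - (0.235)(0.235)] / [1 - (0.235)(0.235)]
         = -0.470525 / 0.944775 = -0.498.
Therefore phi_{22} = -0.4980.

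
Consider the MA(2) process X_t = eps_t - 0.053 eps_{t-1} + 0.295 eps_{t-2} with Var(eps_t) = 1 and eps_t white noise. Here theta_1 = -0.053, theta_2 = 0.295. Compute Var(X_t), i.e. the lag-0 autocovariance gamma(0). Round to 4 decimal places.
\gamma(0) = 1.0898

For an MA(q) process X_t = eps_t + sum_i theta_i eps_{t-i} with
Var(eps_t) = sigma^2, the variance is
  gamma(0) = sigma^2 * (1 + sum_i theta_i^2).
  sum_i theta_i^2 = (-0.053)^2 + (0.295)^2 = 0.002809 + 0.087025 = 0.089834.
  gamma(0) = 1 * (1 + 0.089834) = 1 * 1.089834 = 1.089834, which rounds to 1.0898.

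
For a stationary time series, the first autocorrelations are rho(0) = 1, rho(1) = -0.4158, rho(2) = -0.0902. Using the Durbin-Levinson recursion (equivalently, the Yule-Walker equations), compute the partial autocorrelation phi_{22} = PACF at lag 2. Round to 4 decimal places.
\phi_{22} = -0.3181

The PACF at lag k is phi_{kk}, the last component of the solution
to the Yule-Walker system G_k phi = r_k where
  (G_k)_{ij} = rho(|i - j|), (r_k)_i = rho(i), i,j = 1..k.
Equivalently, Durbin-Levinson gives phi_{kk} iteratively:
  phi_{11} = rho(1)
  phi_{kk} = [rho(k) - sum_{j=1..k-1} phi_{k-1,j} rho(k-j)]
            / [1 - sum_{j=1..k-1} phi_{k-1,j} rho(j)],
  phi_{k,j} = phi_{k-1,j} - phi_{kk} phi_{k-1,k-j},  j = 1..k-1.
Step k = 1:
  phi_11 = rho(1) = -0.4158.
Step k = 2:
  phi_22 = [rho(2) - phi_11 rho(1)] / [1 - phi_11 rho(1)] = [-0.0902 - (-0.4158)(-0.4158)] / [1 - (-0.4158)(-0.4158)]
         = -0.26308964 / 0.82711036 = -0.3181.
Therefore phi_{22} = -0.3181.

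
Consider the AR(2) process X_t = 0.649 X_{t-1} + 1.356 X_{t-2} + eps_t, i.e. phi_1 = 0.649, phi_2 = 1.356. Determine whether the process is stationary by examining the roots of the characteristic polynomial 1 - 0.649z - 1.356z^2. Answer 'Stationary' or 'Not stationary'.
\text{Not stationary}

The AR(p) characteristic polynomial is P(z) = 1 - 0.649z - 1.356z^2.
Stationarity requires all roots to lie outside the unit circle, i.e. |z| > 1 for every root.
Set 1 + (-0.649) z + (-1.356) z^2 = 0, i.e. a z^2 + b z + c = 0 with a = -1.356, b = -0.649, c = 1.
Discriminant D = b^2 - 4ac = (-0.649)^2 - 4*(-1.356)*1 = 0.421201 - (-5.424) = 5.845201.
D >= 0, so the roots are real: z = (-b +/- sqrt(D)) / (2a) = (0.649 +/- 2.417685) / (-2.712).
  z_1 = (0.649 + 2.417685) / (-2.712) = -1.1308,   |z_1| = 1.1308.
  z_2 = (0.649 - 2.417685) / (-2.712) = 0.6522,   |z_2| = 0.6522.
Moduli of all roots: 1.1308, 0.6522.
All moduli strictly greater than 1? No.
Verdict: Not stationary.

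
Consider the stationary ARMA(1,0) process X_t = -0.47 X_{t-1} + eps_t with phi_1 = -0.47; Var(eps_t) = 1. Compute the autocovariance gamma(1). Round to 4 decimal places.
\gamma(1) = -0.6033

Multiply the model equation by X_{t-k} and take expectations. With theta_0 = psi_0 = 1 and psi_j the MA(infinity) weights, this gives
  gamma(k) - sum_i phi_i gamma(k-i) = c_k,
  c_k = sigma^2 * sum_{j=k..q} theta_j psi_{j-k}   (c_k = 0 for k > q),
using gamma(-m) = gamma(m).
Pure AR (q = 0): c_0 = sigma^2 = 1, c_k = 0 for k >= 1.
Equations for k = 0 and k = 1 (AR order 1):
  gamma(0) = phi_1 gamma(1) + c_0
  gamma(1) = phi_1 gamma(0) + c_1
Substituting the second into the first: gamma(0) (1 - phi_1^2) = c_0 + phi_1 c_1, so
  gamma(0) = c_0 / (1 - phi_1^2) = 1 / (1 - (-0.47)^2) = 1 / 0.7791 = 1.283532.
  gamma(1) = phi_1 gamma(0) = (-0.47)(1.283532) = -0.60326.
Therefore gamma(1) = -0.6033 (to 4 decimal places).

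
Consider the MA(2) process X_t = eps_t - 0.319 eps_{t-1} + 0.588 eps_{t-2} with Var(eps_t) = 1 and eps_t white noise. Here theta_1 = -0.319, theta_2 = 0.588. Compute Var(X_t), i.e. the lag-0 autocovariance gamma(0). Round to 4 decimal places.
\gamma(0) = 1.4475

For an MA(q) process X_t = eps_t + sum_i theta_i eps_{t-i} with
Var(eps_t) = sigma^2, the variance is
  gamma(0) = sigma^2 * (1 + sum_i theta_i^2).
  sum_i theta_i^2 = (-0.319)^2 + (0.588)^2 = 0.101761 + 0.345744 = 0.447505.
  gamma(0) = 1 * (1 + 0.447505) = 1 * 1.447505 = 1.447505, which rounds to 1.4475.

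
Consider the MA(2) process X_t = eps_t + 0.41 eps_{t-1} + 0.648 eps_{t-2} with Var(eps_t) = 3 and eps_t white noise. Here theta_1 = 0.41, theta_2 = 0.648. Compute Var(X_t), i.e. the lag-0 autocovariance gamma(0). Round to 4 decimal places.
\gamma(0) = 4.7640

For an MA(q) process X_t = eps_t + sum_i theta_i eps_{t-i} with
Var(eps_t) = sigma^2, the variance is
  gamma(0) = sigma^2 * (1 + sum_i theta_i^2).
  sum_i theta_i^2 = (0.41)^2 + (0.648)^2 = 0.1681 + 0.419904 = 0.588004.
  gamma(0) = 3 * (1 + 0.588004) = 3 * 1.588004 = 4.764012, which rounds to 4.7640.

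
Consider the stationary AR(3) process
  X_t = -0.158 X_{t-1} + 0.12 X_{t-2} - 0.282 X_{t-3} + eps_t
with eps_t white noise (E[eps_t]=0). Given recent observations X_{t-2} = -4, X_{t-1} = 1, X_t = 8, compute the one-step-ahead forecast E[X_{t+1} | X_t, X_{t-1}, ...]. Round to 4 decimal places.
E[X_{t+1} \mid \mathcal F_t] = -0.0160

For an AR(p) model X_t = c + sum_i phi_i X_{t-i} + eps_t, the
one-step-ahead conditional mean is
  E[X_{t+1} | X_t, ...] = c + sum_i phi_i X_{t+1-i}.
Substitute known values:
  E[X_{t+1} | ...] = (-0.158) * (8) + (0.12) * (1) + (-0.282) * (-4)
                   = -0.0160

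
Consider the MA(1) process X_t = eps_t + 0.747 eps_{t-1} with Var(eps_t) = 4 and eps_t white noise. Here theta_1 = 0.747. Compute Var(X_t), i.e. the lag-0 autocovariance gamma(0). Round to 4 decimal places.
\gamma(0) = 6.2320

For an MA(q) process X_t = eps_t + sum_i theta_i eps_{t-i} with
Var(eps_t) = sigma^2, the variance is
  gamma(0) = sigma^2 * (1 + sum_i theta_i^2).
  sum_i theta_i^2 = (0.747)^2 = 0.558009.
  gamma(0) = 4 * (1 + 0.558009) = 4 * 1.558009 = 6.232036, which rounds to 6.2320.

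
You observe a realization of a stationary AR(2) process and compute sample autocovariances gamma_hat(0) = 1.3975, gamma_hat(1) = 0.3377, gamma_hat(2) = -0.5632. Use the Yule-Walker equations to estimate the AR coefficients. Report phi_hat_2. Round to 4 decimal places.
\hat\phi_{2} = -0.4900

The Yule-Walker equations for an AR(p) process read, in matrix form,
  Gamma_p phi = r_p,   with   (Gamma_p)_{ij} = gamma(|i - j|),
                       (r_p)_i = gamma(i),   i,j = 1..p.
Substitute the sample gammas (Toeplitz matrix and right-hand side of size 2):
  Gamma_p = [[1.3975, 0.3377], [0.3377, 1.3975]]
  r_p     = [0.3377, -0.5632]
Written out:
  1.3975 phi_1 + 0.3377 phi_2 = 0.3377
  0.3377 phi_1 + 1.3975 phi_2 = -0.5632
Solve by Cramer's rule:
  det = gamma(0)^2 - gamma(1)^2 = (1.3975)^2 - (0.3377)^2 = 1.95300625 - 0.11404129 = 1.83896496
  phi_hat_1 = [gamma(1) gamma(0) - gamma(1) gamma(2)] / det = [(0.3377)(1.3975) - (0.3377)(-0.5632)] / 1.83896496 = 0.66212839 / 1.83896496 = 0.3601
  phi_hat_2 = [gamma(0) gamma(2) - gamma(1)^2] / det = [(1.3975)(-0.5632) - (0.3377)^2] / 1.83896496 = -0.90111329 / 1.83896496 = -0.49
So phi_hat = [0.3601, -0.4900].
Therefore phi_hat_2 = -0.4900.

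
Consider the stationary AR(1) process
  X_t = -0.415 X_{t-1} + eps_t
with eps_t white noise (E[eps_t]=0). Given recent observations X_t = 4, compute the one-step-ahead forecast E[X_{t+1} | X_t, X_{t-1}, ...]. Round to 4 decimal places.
E[X_{t+1} \mid \mathcal F_t] = -1.6600

For an AR(p) model X_t = c + sum_i phi_i X_{t-i} + eps_t, the
one-step-ahead conditional mean is
  E[X_{t+1} | X_t, ...] = c + sum_i phi_i X_{t+1-i}.
Substitute known values:
  E[X_{t+1} | ...] = (-0.415) * (4)
                   = -1.6600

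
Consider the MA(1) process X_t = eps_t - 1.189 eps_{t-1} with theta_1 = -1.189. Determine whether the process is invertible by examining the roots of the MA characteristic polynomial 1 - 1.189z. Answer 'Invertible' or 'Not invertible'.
\text{Not invertible}

The MA(q) characteristic polynomial is P(z) = 1 - 1.189z.
Invertibility requires all roots to lie outside the unit circle, i.e. |z| > 1 for every root.
This is linear in z: 1 + (-1.189) z = 0  =>  z = -1/(-1.189) = 0.841043,  |z| = 0.841043.
Moduli of all roots: 0.8410.
All moduli strictly greater than 1? No.
Verdict: Not invertible.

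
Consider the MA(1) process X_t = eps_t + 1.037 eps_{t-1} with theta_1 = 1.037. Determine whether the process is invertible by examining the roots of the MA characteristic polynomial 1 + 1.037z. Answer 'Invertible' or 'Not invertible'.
\text{Not invertible}

The MA(q) characteristic polynomial is P(z) = 1 + 1.037z.
Invertibility requires all roots to lie outside the unit circle, i.e. |z| > 1 for every root.
This is linear in z: 1 + (1.037) z = 0  =>  z = -1/(1.037) = -0.96432,  |z| = 0.96432.
Moduli of all roots: 0.9643.
All moduli strictly greater than 1? No.
Verdict: Not invertible.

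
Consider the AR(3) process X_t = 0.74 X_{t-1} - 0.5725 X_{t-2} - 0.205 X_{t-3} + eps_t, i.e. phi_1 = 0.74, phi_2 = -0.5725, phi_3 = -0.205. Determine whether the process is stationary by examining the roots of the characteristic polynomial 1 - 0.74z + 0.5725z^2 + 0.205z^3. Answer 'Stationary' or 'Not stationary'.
\text{Stationary}

The AR(p) characteristic polynomial is P(z) = 1 - 0.74z + 0.5725z^2 + 0.205z^3.
Stationarity requires all roots to lie outside the unit circle, i.e. |z| > 1 for every root.
Degree 3: look for a simple real root z0 first, then factor out (1 - z/z0) and solve the remaining quadratic.
Testing z0 = -4: P(-4) = 1 + (-0.74)(-4) + (0.5725)(-4)^2 + (0.205)(-4)^3
  = 1 + (2.96) + (9.16) + (-13.12) = 0.  So z_0 = -4 is a root, |z_0| = 4.
Divide out the factor (1 + 0.25 z) = (1 - z/z0) (since 1/z0 = -0.25):
  P(z) = (1 + 0.25 z)(1 + (-0.99) z + (0.82) z^2)
  [check: z-coef -0.99 - (-0.25) = -0.74; z^2-coef 0.82 - (-0.25)(-0.99) = 0.5725; z^3-coef -(-0.25)(0.82) = 0.205.]
Remaining roots from the quadratic factor 1 + (-0.99) z + (0.82) z^2:
  Set 1 + (-0.99) z + (0.82) z^2 = 0, i.e. a z^2 + b z + c = 0 with a = 0.82, b = -0.99, c = 1.
  Discriminant D = b^2 - 4ac = (-0.99)^2 - 4*(0.82)*1 = 0.9801 - (3.28) = -2.2999.
  D < 0, so the roots are the complex-conjugate pair z = (-b +/- i sqrt(-D)) / (2a) = 0.6037 +/- 0.9247i.
  For a conjugate pair |z|^2 = z * conj(z) = (product of roots) = c/a = 1/(0.82) = 1.219512, so |z| = sqrt(1.219512) = 1.1043 for both roots.
Moduli of all roots: 4.0000, 1.1043, 1.1043.
All moduli strictly greater than 1? Yes.
Verdict: Stationary.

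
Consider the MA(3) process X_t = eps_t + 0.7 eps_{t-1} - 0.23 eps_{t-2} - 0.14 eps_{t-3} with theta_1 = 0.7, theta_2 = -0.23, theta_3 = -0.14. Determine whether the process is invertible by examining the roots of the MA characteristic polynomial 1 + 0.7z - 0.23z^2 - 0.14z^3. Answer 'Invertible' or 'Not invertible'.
\text{Invertible}

The MA(q) characteristic polynomial is P(z) = 1 + 0.7z - 0.23z^2 - 0.14z^3.
Invertibility requires all roots to lie outside the unit circle, i.e. |z| > 1 for every root.
Degree 3: look for a simple real root z0 first, then factor out (1 - z/z0) and solve the remaining quadratic.
Testing z0 = -2.5: P(-2.5) = 1 + (0.7)(-2.5) + (-0.23)(-2.5)^2 + (-0.14)(-2.5)^3
  = 1 + (-1.75) + (-1.4375) + (2.1875) = 0.  So z_0 = -2.5 is a root, |z_0| = 2.5.
Divide out the factor (1 + 0.4 z) = (1 - z/z0) (since 1/z0 = -0.4):
  P(z) = (1 + 0.4 z)(1 + (0.3) z + (-0.35) z^2)
  [check: z-coef 0.3 - (-0.4) = 0.7; z^2-coef -0.35 - (-0.4)(0.3) = -0.23; z^3-coef -(-0.4)(-0.35) = -0.14.]
Remaining roots from the quadratic factor 1 + (0.3) z + (-0.35) z^2:
  Set 1 + (0.3) z + (-0.35) z^2 = 0, i.e. a z^2 + b z + c = 0 with a = -0.35, b = 0.3, c = 1.
  Discriminant D = b^2 - 4ac = (0.3)^2 - 4*(-0.35)*1 = 0.09 - (-1.4) = 1.49.
  D >= 0, so the roots are real: z = (-b +/- sqrt(D)) / (2a) = (-0.3 +/- 1.220656) / (-0.7).
    z_1 = (-0.3 + 1.220656) / (-0.7) = -1.3152,   |z_1| = 1.3152.
    z_2 = (-0.3 - 1.220656) / (-0.7) = 2.1724,   |z_2| = 2.1724.
Moduli of all roots: 2.5000, 1.3152, 2.1724.
All moduli strictly greater than 1? Yes.
Verdict: Invertible.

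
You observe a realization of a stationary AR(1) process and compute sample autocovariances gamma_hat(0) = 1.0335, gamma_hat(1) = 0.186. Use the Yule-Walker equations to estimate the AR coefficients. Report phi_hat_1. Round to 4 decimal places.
\hat\phi_{1} = 0.1800

The Yule-Walker equations for an AR(p) process read, in matrix form,
  Gamma_p phi = r_p,   with   (Gamma_p)_{ij} = gamma(|i - j|),
                       (r_p)_i = gamma(i),   i,j = 1..p.
Substitute the sample gammas (Toeplitz matrix and right-hand side of size 1):
  Gamma_p = [[1.0335]]
  r_p     = [0.186]
With p = 1 this is the single equation gamma(0) phi_1 = gamma(1):
  phi_hat_1 = gamma(1) / gamma(0) = 0.186 / 1.0335 = 0.1800.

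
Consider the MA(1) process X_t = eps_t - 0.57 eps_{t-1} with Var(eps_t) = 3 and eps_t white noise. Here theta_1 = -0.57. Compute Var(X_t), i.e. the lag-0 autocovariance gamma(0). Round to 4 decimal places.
\gamma(0) = 3.9747

For an MA(q) process X_t = eps_t + sum_i theta_i eps_{t-i} with
Var(eps_t) = sigma^2, the variance is
  gamma(0) = sigma^2 * (1 + sum_i theta_i^2).
  sum_i theta_i^2 = (-0.57)^2 = 0.3249.
  gamma(0) = 3 * (1 + 0.3249) = 3 * 1.3249 = 3.9747.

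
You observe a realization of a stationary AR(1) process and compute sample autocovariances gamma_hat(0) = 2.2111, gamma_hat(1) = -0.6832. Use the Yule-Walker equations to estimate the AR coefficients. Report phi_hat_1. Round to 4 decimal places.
\hat\phi_{1} = -0.3090

The Yule-Walker equations for an AR(p) process read, in matrix form,
  Gamma_p phi = r_p,   with   (Gamma_p)_{ij} = gamma(|i - j|),
                       (r_p)_i = gamma(i),   i,j = 1..p.
Substitute the sample gammas (Toeplitz matrix and right-hand side of size 1):
  Gamma_p = [[2.2111]]
  r_p     = [-0.6832]
With p = 1 this is the single equation gamma(0) phi_1 = gamma(1):
  phi_hat_1 = gamma(1) / gamma(0) = -0.6832 / 2.2111 = -0.3090.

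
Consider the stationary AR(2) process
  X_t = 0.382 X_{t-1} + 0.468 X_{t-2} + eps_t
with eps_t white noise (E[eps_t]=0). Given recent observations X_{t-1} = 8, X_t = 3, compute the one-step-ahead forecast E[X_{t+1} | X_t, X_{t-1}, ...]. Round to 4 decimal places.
E[X_{t+1} \mid \mathcal F_t] = 4.8900

For an AR(p) model X_t = c + sum_i phi_i X_{t-i} + eps_t, the
one-step-ahead conditional mean is
  E[X_{t+1} | X_t, ...] = c + sum_i phi_i X_{t+1-i}.
Substitute known values:
  E[X_{t+1} | ...] = (0.382) * (3) + (0.468) * (8)
                   = 4.8900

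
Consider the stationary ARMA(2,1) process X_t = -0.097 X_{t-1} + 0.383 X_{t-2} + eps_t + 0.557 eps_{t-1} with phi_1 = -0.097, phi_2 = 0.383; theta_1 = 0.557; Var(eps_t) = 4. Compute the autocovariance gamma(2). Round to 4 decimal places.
\gamma(2) = 1.8225

Multiply the model equation by X_{t-k} and take expectations. With theta_0 = psi_0 = 1 and psi_j the MA(infinity) weights, this gives
  gamma(k) - sum_i phi_i gamma(k-i) = c_k,
  c_k = sigma^2 * sum_{j=k..q} theta_j psi_{j-k}   (c_k = 0 for k > q),
using gamma(-m) = gamma(m).
psi-weights needed (psi_j = theta_j + sum_i phi_i psi_{j-i}):
  psi_1 = theta_1 + phi_1 = 0.557 + (-0.097) = 0.46
Right-hand sides:
  c_0 = sigma^2 (1 + theta_1 psi_1) = 4 * (1 + (0.557)(0.46)) = 4 * 1.25622 = 5.02488
  c_1 = sigma^2 theta_1 = 4 * (0.557) = 2.228
  c_2 = 0
Equations for k = 0, 1, 2 (AR order 2, c_2 = 0):
  (E0) gamma(0) = phi_1 gamma(1) + phi_2 gamma(2) + c_0
  (E1) gamma(1) = phi_1 gamma(0) + phi_2 gamma(1) + c_1
  (E2) gamma(2) = phi_1 gamma(1) + phi_2 gamma(0)
From (E1): gamma(1) = A gamma(0) + B with
  A = phi_1 / (1 - phi_2) = -0.097 / 0.617 = -0.157212,   B = c_1 / (1 - phi_2) = 2.228 / 0.617 = 3.611021.
Insert (E2) into (E0): gamma(0) (1 - phi_2^2) = phi_1 (1 + phi_2) gamma(1) + c_0.
  phi_1 (1 + phi_2) = (-0.097)(1.383) = -0.134151,   1 - phi_2^2 = 0.853311.
Replace gamma(1) by A gamma(0) + B and collect gamma(0):
  gamma(0) [0.853311 - (-0.134151)(-0.157212)] = (-0.134151)(3.611021) + 5.02488
  gamma(0) * 0.832221 = 4.540458
  gamma(0) = 4.540458 / 0.832221 = 5.455833.
  gamma(1) = A gamma(0) + B = (-0.157212)(5.455833) + (3.611021) = 2.753297.
  gamma(2) = phi_1 gamma(1) + phi_2 gamma(0) = (-0.097)(2.753297) + (0.383)(5.455833) = 1.822514.
Therefore gamma(2) = 1.8225 (to 4 decimal places).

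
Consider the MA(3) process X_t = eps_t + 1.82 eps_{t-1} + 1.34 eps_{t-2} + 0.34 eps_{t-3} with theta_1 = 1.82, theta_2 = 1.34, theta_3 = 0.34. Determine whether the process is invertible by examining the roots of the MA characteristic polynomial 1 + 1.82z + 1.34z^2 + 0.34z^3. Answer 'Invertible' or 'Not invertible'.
\text{Invertible}

The MA(q) characteristic polynomial is P(z) = 1 + 1.82z + 1.34z^2 + 0.34z^3.
Invertibility requires all roots to lie outside the unit circle, i.e. |z| > 1 for every root.
Degree 3: look for a simple real root z0 first, then factor out (1 - z/z0) and solve the remaining quadratic.
Testing z0 = -2: P(-2) = 1 + (1.82)(-2) + (1.34)(-2)^2 + (0.34)(-2)^3
  = 1 + (-3.64) + (5.36) + (-2.72) = 0.  So z_0 = -2 is a root, |z_0| = 2.
Divide out the factor (1 + 0.5 z) = (1 - z/z0) (since 1/z0 = -0.5):
  P(z) = (1 + 0.5 z)(1 + (1.32) z + (0.68) z^2)
  [check: z-coef 1.32 - (-0.5) = 1.82; z^2-coef 0.68 - (-0.5)(1.32) = 1.34; z^3-coef -(-0.5)(0.68) = 0.34.]
Remaining roots from the quadratic factor 1 + (1.32) z + (0.68) z^2:
  Set 1 + (1.32) z + (0.68) z^2 = 0, i.e. a z^2 + b z + c = 0 with a = 0.68, b = 1.32, c = 1.
  Discriminant D = b^2 - 4ac = (1.32)^2 - 4*(0.68)*1 = 1.7424 - (2.72) = -0.9776.
  D < 0, so the roots are the complex-conjugate pair z = (-b +/- i sqrt(-D)) / (2a) = -0.9706 +/- 0.727i.
  For a conjugate pair |z|^2 = z * conj(z) = (product of roots) = c/a = 1/(0.68) = 1.470588, so |z| = sqrt(1.470588) = 1.2127 for both roots.
Moduli of all roots: 2.0000, 1.2127, 1.2127.
All moduli strictly greater than 1? Yes.
Verdict: Invertible.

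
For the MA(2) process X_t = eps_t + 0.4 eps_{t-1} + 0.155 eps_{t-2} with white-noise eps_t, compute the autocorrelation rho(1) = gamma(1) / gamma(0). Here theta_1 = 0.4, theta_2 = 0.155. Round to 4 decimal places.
\rho(1) = 0.3902

For an MA(q) process with theta_0 = 1, the autocovariance is
  gamma(k) = sigma^2 * sum_{i=0..q-k} theta_i * theta_{i+k},
and rho(k) = gamma(k) / gamma(0). Sigma^2 cancels.
  numerator   = (1)*(0.4) + (0.4)*(0.155) = 0.462.
  denominator = (1)^2 + (0.4)^2 + (0.155)^2 = 1.184025.
  rho(1) = 0.462 / 1.184025 = 0.3902.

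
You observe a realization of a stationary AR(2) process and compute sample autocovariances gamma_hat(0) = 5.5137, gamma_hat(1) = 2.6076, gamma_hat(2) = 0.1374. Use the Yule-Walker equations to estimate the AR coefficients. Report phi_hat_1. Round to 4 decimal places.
\hat\phi_{1} = 0.5940

The Yule-Walker equations for an AR(p) process read, in matrix form,
  Gamma_p phi = r_p,   with   (Gamma_p)_{ij} = gamma(|i - j|),
                       (r_p)_i = gamma(i),   i,j = 1..p.
Substitute the sample gammas (Toeplitz matrix and right-hand side of size 2):
  Gamma_p = [[5.5137, 2.6076], [2.6076, 5.5137]]
  r_p     = [2.6076, 0.1374]
Written out:
  5.5137 phi_1 + 2.6076 phi_2 = 2.6076
  2.6076 phi_1 + 5.5137 phi_2 = 0.1374
Solve by Cramer's rule:
  det = gamma(0)^2 - gamma(1)^2 = (5.5137)^2 - (2.6076)^2 = 30.40088769 - 6.79957776 = 23.60130993
  phi_hat_1 = [gamma(1) gamma(0) - gamma(1) gamma(2)] / det = [(2.6076)(5.5137) - (2.6076)(0.1374)] / 23.60130993 = 14.01923988 / 23.60130993 = 0.594
  phi_hat_2 = [gamma(0) gamma(2) - gamma(1)^2] / det = [(5.5137)(0.1374) - (2.6076)^2] / 23.60130993 = -6.04199538 / 23.60130993 = -0.256
So phi_hat = [0.5940, -0.2560].
Therefore phi_hat_1 = 0.5940.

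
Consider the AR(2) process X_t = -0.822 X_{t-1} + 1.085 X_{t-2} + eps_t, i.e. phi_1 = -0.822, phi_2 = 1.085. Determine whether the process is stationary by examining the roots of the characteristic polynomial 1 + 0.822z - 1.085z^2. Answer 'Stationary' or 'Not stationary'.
\text{Not stationary}

The AR(p) characteristic polynomial is P(z) = 1 + 0.822z - 1.085z^2.
Stationarity requires all roots to lie outside the unit circle, i.e. |z| > 1 for every root.
Set 1 + (0.822) z + (-1.085) z^2 = 0, i.e. a z^2 + b z + c = 0 with a = -1.085, b = 0.822, c = 1.
Discriminant D = b^2 - 4ac = (0.822)^2 - 4*(-1.085)*1 = 0.675684 - (-4.34) = 5.015684.
D >= 0, so the roots are real: z = (-b +/- sqrt(D)) / (2a) = (-0.822 +/- 2.239572) / (-2.17).
  z_1 = (-0.822 + 2.239572) / (-2.17) = -0.6533,   |z_1| = 0.6533.
  z_2 = (-0.822 - 2.239572) / (-2.17) = 1.4109,   |z_2| = 1.4109.
Moduli of all roots: 0.6533, 1.4109.
All moduli strictly greater than 1? No.
Verdict: Not stationary.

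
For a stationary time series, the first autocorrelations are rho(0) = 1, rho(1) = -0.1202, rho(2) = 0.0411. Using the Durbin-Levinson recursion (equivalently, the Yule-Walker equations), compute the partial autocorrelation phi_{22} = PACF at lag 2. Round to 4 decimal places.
\phi_{22} = 0.0270

The PACF at lag k is phi_{kk}, the last component of the solution
to the Yule-Walker system G_k phi = r_k where
  (G_k)_{ij} = rho(|i - j|), (r_k)_i = rho(i), i,j = 1..k.
Equivalently, Durbin-Levinson gives phi_{kk} iteratively:
  phi_{11} = rho(1)
  phi_{kk} = [rho(k) - sum_{j=1..k-1} phi_{k-1,j} rho(k-j)]
            / [1 - sum_{j=1..k-1} phi_{k-1,j} rho(j)],
  phi_{k,j} = phi_{k-1,j} - phi_{kk} phi_{k-1,k-j},  j = 1..k-1.
Step k = 1:
  phi_11 = rho(1) = -0.1202.
Step k = 2:
  phi_22 = [rho(2) - phi_11 rho(1)] / [1 - phi_11 rho(1)] = [0.0411 - (-0.1202)(-0.1202)] / [1 - (-0.1202)(-0.1202)]
         = 0.02665196 / 0.98555196 = 0.027.
Therefore phi_{22} = 0.0270.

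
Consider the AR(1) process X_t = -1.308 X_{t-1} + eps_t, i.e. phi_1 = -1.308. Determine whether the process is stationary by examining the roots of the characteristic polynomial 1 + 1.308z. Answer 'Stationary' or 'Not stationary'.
\text{Not stationary}

The AR(p) characteristic polynomial is P(z) = 1 + 1.308z.
Stationarity requires all roots to lie outside the unit circle, i.e. |z| > 1 for every root.
This is linear in z: 1 + (1.308) z = 0  =>  z = -1/(1.308) = -0.764526,  |z| = 0.764526.
Moduli of all roots: 0.7645.
All moduli strictly greater than 1? No.
Verdict: Not stationary.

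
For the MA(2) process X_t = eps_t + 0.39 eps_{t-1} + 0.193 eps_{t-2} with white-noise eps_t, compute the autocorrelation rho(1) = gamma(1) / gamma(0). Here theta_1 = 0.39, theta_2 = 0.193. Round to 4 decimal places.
\rho(1) = 0.3912

For an MA(q) process with theta_0 = 1, the autocovariance is
  gamma(k) = sigma^2 * sum_{i=0..q-k} theta_i * theta_{i+k},
and rho(k) = gamma(k) / gamma(0). Sigma^2 cancels.
  numerator   = (1)*(0.39) + (0.39)*(0.193) = 0.46527.
  denominator = (1)^2 + (0.39)^2 + (0.193)^2 = 1.189349.
  rho(1) = 0.46527 / 1.189349 = 0.3912.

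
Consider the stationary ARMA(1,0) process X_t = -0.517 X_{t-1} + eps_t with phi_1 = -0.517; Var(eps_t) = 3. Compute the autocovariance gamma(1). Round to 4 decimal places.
\gamma(1) = -2.1168

Multiply the model equation by X_{t-k} and take expectations. With theta_0 = psi_0 = 1 and psi_j the MA(infinity) weights, this gives
  gamma(k) - sum_i phi_i gamma(k-i) = c_k,
  c_k = sigma^2 * sum_{j=k..q} theta_j psi_{j-k}   (c_k = 0 for k > q),
using gamma(-m) = gamma(m).
Pure AR (q = 0): c_0 = sigma^2 = 3, c_k = 0 for k >= 1.
Equations for k = 0 and k = 1 (AR order 1):
  gamma(0) = phi_1 gamma(1) + c_0
  gamma(1) = phi_1 gamma(0) + c_1
Substituting the second into the first: gamma(0) (1 - phi_1^2) = c_0 + phi_1 c_1, so
  gamma(0) = c_0 / (1 - phi_1^2) = 3 / (1 - (-0.517)^2) = 3 / 0.732711 = 4.094384.
  gamma(1) = phi_1 gamma(0) = (-0.517)(4.094384) = -2.116796.
Therefore gamma(1) = -2.1168 (to 4 decimal places).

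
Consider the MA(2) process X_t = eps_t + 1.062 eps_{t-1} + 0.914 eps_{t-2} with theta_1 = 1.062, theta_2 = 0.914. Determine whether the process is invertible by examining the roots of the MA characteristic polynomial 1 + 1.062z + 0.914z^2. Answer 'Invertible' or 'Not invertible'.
\text{Invertible}

The MA(q) characteristic polynomial is P(z) = 1 + 1.062z + 0.914z^2.
Invertibility requires all roots to lie outside the unit circle, i.e. |z| > 1 for every root.
Set 1 + (1.062) z + (0.914) z^2 = 0, i.e. a z^2 + b z + c = 0 with a = 0.914, b = 1.062, c = 1.
Discriminant D = b^2 - 4ac = (1.062)^2 - 4*(0.914)*1 = 1.127844 - (3.656) = -2.528156.
D < 0, so the roots are the complex-conjugate pair z = (-b +/- i sqrt(-D)) / (2a) = -0.581 +/- 0.8698i.
For a conjugate pair |z|^2 = z * conj(z) = (product of roots) = c/a = 1/(0.914) = 1.094092, so |z| = sqrt(1.094092) = 1.046 for both roots.
Moduli of all roots: 1.0460, 1.0460.
All moduli strictly greater than 1? Yes.
Verdict: Invertible.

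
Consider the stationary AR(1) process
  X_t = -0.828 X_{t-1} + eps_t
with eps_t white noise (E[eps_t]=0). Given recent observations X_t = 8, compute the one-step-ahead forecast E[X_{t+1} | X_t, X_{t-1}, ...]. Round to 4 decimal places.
E[X_{t+1} \mid \mathcal F_t] = -6.6240

For an AR(p) model X_t = c + sum_i phi_i X_{t-i} + eps_t, the
one-step-ahead conditional mean is
  E[X_{t+1} | X_t, ...] = c + sum_i phi_i X_{t+1-i}.
Substitute known values:
  E[X_{t+1} | ...] = (-0.828) * (8)
                   = -6.6240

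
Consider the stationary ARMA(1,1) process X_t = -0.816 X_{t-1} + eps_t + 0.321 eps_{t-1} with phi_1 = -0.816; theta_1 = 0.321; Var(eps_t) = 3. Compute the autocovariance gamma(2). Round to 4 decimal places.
\gamma(2) = 2.6766

Multiply the model equation by X_{t-k} and take expectations. With theta_0 = psi_0 = 1 and psi_j the MA(infinity) weights, this gives
  gamma(k) - sum_i phi_i gamma(k-i) = c_k,
  c_k = sigma^2 * sum_{j=k..q} theta_j psi_{j-k}   (c_k = 0 for k > q),
using gamma(-m) = gamma(m).
psi-weights needed (psi_j = theta_j + sum_i phi_i psi_{j-i}):
  psi_1 = theta_1 + phi_1 = 0.321 + (-0.816) = -0.495
Right-hand sides:
  c_0 = sigma^2 (1 + theta_1 psi_1) = 3 * (1 + (0.321)(-0.495)) = 3 * 0.841105 = 2.523315
  c_1 = sigma^2 theta_1 = 3 * (0.321) = 0.963
  c_2 = 0
Equations for k = 0 and k = 1 (AR order 1):
  gamma(0) = phi_1 gamma(1) + c_0
  gamma(1) = phi_1 gamma(0) + c_1
Substituting the second into the first: gamma(0) (1 - phi_1^2) = c_0 + phi_1 c_1, so
  gamma(0) = (c_0 + phi_1 c_1) / (1 - phi_1^2) = (2.523315 + (-0.816)(0.963)) / (1 - (-0.816)^2) = 1.737507 / 0.334144 = 5.199875.
  gamma(1) = phi_1 gamma(0) + c_1 = (-0.816)(5.199875) + (0.963) = -3.280098.
For k = 2 (> q): gamma(2) = phi_1 gamma(1) = (-0.816)(-3.280098) = 2.67656.
Therefore gamma(2) = 2.6766 (to 4 decimal places).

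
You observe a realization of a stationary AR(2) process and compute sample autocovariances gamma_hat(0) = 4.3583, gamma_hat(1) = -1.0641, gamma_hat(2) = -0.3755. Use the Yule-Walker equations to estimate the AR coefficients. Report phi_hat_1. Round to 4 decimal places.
\hat\phi_{1} = -0.2820

The Yule-Walker equations for an AR(p) process read, in matrix form,
  Gamma_p phi = r_p,   with   (Gamma_p)_{ij} = gamma(|i - j|),
                       (r_p)_i = gamma(i),   i,j = 1..p.
Substitute the sample gammas (Toeplitz matrix and right-hand side of size 2):
  Gamma_p = [[4.3583, -1.0641], [-1.0641, 4.3583]]
  r_p     = [-1.0641, -0.3755]
Written out:
  4.3583 phi_1 - 1.0641 phi_2 = -1.0641
  -1.0641 phi_1 + 4.3583 phi_2 = -0.3755
Solve by Cramer's rule:
  det = gamma(0)^2 - gamma(1)^2 = (4.3583)^2 - (-1.0641)^2 = 18.99477889 - 1.13230881 = 17.86247008
  phi_hat_1 = [gamma(1) gamma(0) - gamma(1) gamma(2)] / det = [(-1.0641)(4.3583) - (-1.0641)(-0.3755)] / 17.86247008 = -5.03723658 / 17.86247008 = -0.282
  phi_hat_2 = [gamma(0) gamma(2) - gamma(1)^2] / det = [(4.3583)(-0.3755) - (-1.0641)^2] / 17.86247008 = -2.76885046 / 17.86247008 = -0.155
So phi_hat = [-0.2820, -0.1550].
Therefore phi_hat_1 = -0.2820.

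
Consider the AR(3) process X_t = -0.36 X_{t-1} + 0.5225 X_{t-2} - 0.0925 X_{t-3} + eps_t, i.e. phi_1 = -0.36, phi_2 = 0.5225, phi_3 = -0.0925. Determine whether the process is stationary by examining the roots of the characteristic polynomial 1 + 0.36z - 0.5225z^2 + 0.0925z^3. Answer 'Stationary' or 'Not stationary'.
\text{Stationary}

The AR(p) characteristic polynomial is P(z) = 1 + 0.36z - 0.5225z^2 + 0.0925z^3.
Stationarity requires all roots to lie outside the unit circle, i.e. |z| > 1 for every root.
Degree 3: look for a simple real root z0 first, then factor out (1 - z/z0) and solve the remaining quadratic.
Testing z0 = 4: P(4) = 1 + (0.36)(4) + (-0.5225)(4)^2 + (0.0925)(4)^3
  = 1 + (1.44) + (-8.36) + (5.92) = 0.  So z_0 = 4 is a root, |z_0| = 4.
Divide out the factor (1 - 0.25 z) = (1 - z/z0) (since 1/z0 = 0.25):
  P(z) = (1 - 0.25 z)(1 + (0.61) z + (-0.37) z^2)
  [check: z-coef 0.61 - (0.25) = 0.36; z^2-coef -0.37 - (0.25)(0.61) = -0.5225; z^3-coef -(0.25)(-0.37) = 0.0925.]
Remaining roots from the quadratic factor 1 + (0.61) z + (-0.37) z^2:
  Set 1 + (0.61) z + (-0.37) z^2 = 0, i.e. a z^2 + b z + c = 0 with a = -0.37, b = 0.61, c = 1.
  Discriminant D = b^2 - 4ac = (0.61)^2 - 4*(-0.37)*1 = 0.3721 - (-1.48) = 1.8521.
  D >= 0, so the roots are real: z = (-b +/- sqrt(D)) / (2a) = (-0.61 +/- 1.360919) / (-0.74).
    z_1 = (-0.61 + 1.360919) / (-0.74) = -1.0148,   |z_1| = 1.0148.
    z_2 = (-0.61 - 1.360919) / (-0.74) = 2.6634,   |z_2| = 2.6634.
Moduli of all roots: 4.0000, 1.0148, 2.6634.
All moduli strictly greater than 1? Yes.
Verdict: Stationary.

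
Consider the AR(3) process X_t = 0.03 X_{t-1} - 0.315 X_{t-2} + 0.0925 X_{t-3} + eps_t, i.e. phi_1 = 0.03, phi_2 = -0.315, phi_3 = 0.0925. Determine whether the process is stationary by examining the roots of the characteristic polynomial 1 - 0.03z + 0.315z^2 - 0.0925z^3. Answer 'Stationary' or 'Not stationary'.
\text{Stationary}

The AR(p) characteristic polynomial is P(z) = 1 - 0.03z + 0.315z^2 - 0.0925z^3.
Stationarity requires all roots to lie outside the unit circle, i.e. |z| > 1 for every root.
Degree 3: look for a simple real root z0 first, then factor out (1 - z/z0) and solve the remaining quadratic.
Testing z0 = 4: P(4) = 1 + (-0.03)(4) + (0.315)(4)^2 + (-0.0925)(4)^3
  = 1 + (-0.12) + (5.04) + (-5.92) = 0.  So z_0 = 4 is a root, |z_0| = 4.
Divide out the factor (1 - 0.25 z) = (1 - z/z0) (since 1/z0 = 0.25):
  P(z) = (1 - 0.25 z)(1 + (0.22) z + (0.37) z^2)
  [check: z-coef 0.22 - (0.25) = -0.03; z^2-coef 0.37 - (0.25)(0.22) = 0.315; z^3-coef -(0.25)(0.37) = -0.0925.]
Remaining roots from the quadratic factor 1 + (0.22) z + (0.37) z^2:
  Set 1 + (0.22) z + (0.37) z^2 = 0, i.e. a z^2 + b z + c = 0 with a = 0.37, b = 0.22, c = 1.
  Discriminant D = b^2 - 4ac = (0.22)^2 - 4*(0.37)*1 = 0.0484 - (1.48) = -1.4316.
  D < 0, so the roots are the complex-conjugate pair z = (-b +/- i sqrt(-D)) / (2a) = -0.2973 +/- 1.6169i.
  For a conjugate pair |z|^2 = z * conj(z) = (product of roots) = c/a = 1/(0.37) = 2.702703, so |z| = sqrt(2.702703) = 1.644 for both roots.
Moduli of all roots: 4.0000, 1.6440, 1.6440.
All moduli strictly greater than 1? Yes.
Verdict: Stationary.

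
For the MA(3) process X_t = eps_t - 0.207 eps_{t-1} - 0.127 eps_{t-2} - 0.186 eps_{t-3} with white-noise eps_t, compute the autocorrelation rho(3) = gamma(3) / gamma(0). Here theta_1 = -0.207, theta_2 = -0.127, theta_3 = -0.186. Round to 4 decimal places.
\rho(3) = -0.1701

For an MA(q) process with theta_0 = 1, the autocovariance is
  gamma(k) = sigma^2 * sum_{i=0..q-k} theta_i * theta_{i+k},
and rho(k) = gamma(k) / gamma(0). Sigma^2 cancels.
  numerator   = (1)*(-0.186) = -0.186.
  denominator = (1)^2 + (-0.207)^2 + (-0.127)^2 + (-0.186)^2 = 1.093574.
  rho(3) = -0.186 / 1.093574 = -0.1701.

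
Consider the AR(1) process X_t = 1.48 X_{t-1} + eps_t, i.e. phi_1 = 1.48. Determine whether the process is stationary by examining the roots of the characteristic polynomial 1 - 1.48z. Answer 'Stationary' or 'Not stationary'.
\text{Not stationary}

The AR(p) characteristic polynomial is P(z) = 1 - 1.48z.
Stationarity requires all roots to lie outside the unit circle, i.e. |z| > 1 for every root.
This is linear in z: 1 + (-1.48) z = 0  =>  z = -1/(-1.48) = 0.675676,  |z| = 0.675676.
Moduli of all roots: 0.6757.
All moduli strictly greater than 1? No.
Verdict: Not stationary.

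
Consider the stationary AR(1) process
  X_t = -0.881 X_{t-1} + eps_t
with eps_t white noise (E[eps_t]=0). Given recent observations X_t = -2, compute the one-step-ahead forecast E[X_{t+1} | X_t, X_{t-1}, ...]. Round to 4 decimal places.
E[X_{t+1} \mid \mathcal F_t] = 1.7620

For an AR(p) model X_t = c + sum_i phi_i X_{t-i} + eps_t, the
one-step-ahead conditional mean is
  E[X_{t+1} | X_t, ...] = c + sum_i phi_i X_{t+1-i}.
Substitute known values:
  E[X_{t+1} | ...] = (-0.881) * (-2)
                   = 1.7620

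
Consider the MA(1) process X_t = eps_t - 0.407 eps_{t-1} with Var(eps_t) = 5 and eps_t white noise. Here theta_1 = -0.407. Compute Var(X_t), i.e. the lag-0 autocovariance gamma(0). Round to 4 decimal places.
\gamma(0) = 5.8282

For an MA(q) process X_t = eps_t + sum_i theta_i eps_{t-i} with
Var(eps_t) = sigma^2, the variance is
  gamma(0) = sigma^2 * (1 + sum_i theta_i^2).
  sum_i theta_i^2 = (-0.407)^2 = 0.165649.
  gamma(0) = 5 * (1 + 0.165649) = 5 * 1.165649 = 5.828245, which rounds to 5.8282.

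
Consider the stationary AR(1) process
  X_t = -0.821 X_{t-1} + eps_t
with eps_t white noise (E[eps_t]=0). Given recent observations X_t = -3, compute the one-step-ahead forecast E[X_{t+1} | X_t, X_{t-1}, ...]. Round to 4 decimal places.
E[X_{t+1} \mid \mathcal F_t] = 2.4630

For an AR(p) model X_t = c + sum_i phi_i X_{t-i} + eps_t, the
one-step-ahead conditional mean is
  E[X_{t+1} | X_t, ...] = c + sum_i phi_i X_{t+1-i}.
Substitute known values:
  E[X_{t+1} | ...] = (-0.821) * (-3)
                   = 2.4630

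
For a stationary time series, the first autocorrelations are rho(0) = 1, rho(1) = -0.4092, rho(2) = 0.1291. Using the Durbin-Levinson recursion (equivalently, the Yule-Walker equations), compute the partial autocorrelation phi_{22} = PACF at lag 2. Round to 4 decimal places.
\phi_{22} = -0.0461

The PACF at lag k is phi_{kk}, the last component of the solution
to the Yule-Walker system G_k phi = r_k where
  (G_k)_{ij} = rho(|i - j|), (r_k)_i = rho(i), i,j = 1..k.
Equivalently, Durbin-Levinson gives phi_{kk} iteratively:
  phi_{11} = rho(1)
  phi_{kk} = [rho(k) - sum_{j=1..k-1} phi_{k-1,j} rho(k-j)]
            / [1 - sum_{j=1..k-1} phi_{k-1,j} rho(j)],
  phi_{k,j} = phi_{k-1,j} - phi_{kk} phi_{k-1,k-j},  j = 1..k-1.
Step k = 1:
  phi_11 = rho(1) = -0.4092.
Step k = 2:
  phi_22 = [rho(2) - phi_11 rho(1)] / [1 - phi_11 rho(1)] = [0.1291 - (-0.4092)(-0.4092)] / [1 - (-0.4092)(-0.4092)]
         = -0.03834464 / 0.83255536 = -0.0461.
Therefore phi_{22} = -0.0461.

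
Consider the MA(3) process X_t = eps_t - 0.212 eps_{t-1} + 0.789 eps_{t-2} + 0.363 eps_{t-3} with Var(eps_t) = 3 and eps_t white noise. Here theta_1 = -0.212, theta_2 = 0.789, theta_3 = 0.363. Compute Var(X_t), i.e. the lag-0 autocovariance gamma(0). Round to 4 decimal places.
\gamma(0) = 5.3977

For an MA(q) process X_t = eps_t + sum_i theta_i eps_{t-i} with
Var(eps_t) = sigma^2, the variance is
  gamma(0) = sigma^2 * (1 + sum_i theta_i^2).
  sum_i theta_i^2 = (-0.212)^2 + (0.789)^2 + (0.363)^2 = 0.044944 + 0.622521 + 0.131769 = 0.799234.
  gamma(0) = 3 * (1 + 0.799234) = 3 * 1.799234 = 5.397702, which rounds to 5.3977.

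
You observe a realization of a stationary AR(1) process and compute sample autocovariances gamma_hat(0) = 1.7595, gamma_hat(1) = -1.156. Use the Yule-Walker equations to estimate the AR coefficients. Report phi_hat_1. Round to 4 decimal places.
\hat\phi_{1} = -0.6570

The Yule-Walker equations for an AR(p) process read, in matrix form,
  Gamma_p phi = r_p,   with   (Gamma_p)_{ij} = gamma(|i - j|),
                       (r_p)_i = gamma(i),   i,j = 1..p.
Substitute the sample gammas (Toeplitz matrix and right-hand side of size 1):
  Gamma_p = [[1.7595]]
  r_p     = [-1.156]
With p = 1 this is the single equation gamma(0) phi_1 = gamma(1):
  phi_hat_1 = gamma(1) / gamma(0) = -1.156 / 1.7595 = -0.6570.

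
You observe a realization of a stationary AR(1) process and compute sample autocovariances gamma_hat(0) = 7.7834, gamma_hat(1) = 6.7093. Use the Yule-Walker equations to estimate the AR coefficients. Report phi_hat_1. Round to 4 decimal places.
\hat\phi_{1} = 0.8620

The Yule-Walker equations for an AR(p) process read, in matrix form,
  Gamma_p phi = r_p,   with   (Gamma_p)_{ij} = gamma(|i - j|),
                       (r_p)_i = gamma(i),   i,j = 1..p.
Substitute the sample gammas (Toeplitz matrix and right-hand side of size 1):
  Gamma_p = [[7.7834]]
  r_p     = [6.7093]
With p = 1 this is the single equation gamma(0) phi_1 = gamma(1):
  phi_hat_1 = gamma(1) / gamma(0) = 6.7093 / 7.7834 = 0.8620.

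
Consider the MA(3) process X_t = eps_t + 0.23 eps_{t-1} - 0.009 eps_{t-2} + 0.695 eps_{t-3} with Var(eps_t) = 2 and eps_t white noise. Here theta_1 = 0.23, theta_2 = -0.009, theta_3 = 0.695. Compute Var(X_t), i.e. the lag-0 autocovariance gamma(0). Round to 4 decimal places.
\gamma(0) = 3.0720

For an MA(q) process X_t = eps_t + sum_i theta_i eps_{t-i} with
Var(eps_t) = sigma^2, the variance is
  gamma(0) = sigma^2 * (1 + sum_i theta_i^2).
  sum_i theta_i^2 = (0.23)^2 + (-0.009)^2 + (0.695)^2 = 0.0529 + 0.000081 + 0.483025 = 0.536006.
  gamma(0) = 2 * (1 + 0.536006) = 2 * 1.536006 = 3.072012, which rounds to 3.0720.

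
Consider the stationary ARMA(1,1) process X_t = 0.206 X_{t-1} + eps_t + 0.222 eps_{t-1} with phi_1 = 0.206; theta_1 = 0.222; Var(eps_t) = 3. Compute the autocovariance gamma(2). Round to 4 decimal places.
\gamma(2) = 0.2889

Multiply the model equation by X_{t-k} and take expectations. With theta_0 = psi_0 = 1 and psi_j the MA(infinity) weights, this gives
  gamma(k) - sum_i phi_i gamma(k-i) = c_k,
  c_k = sigma^2 * sum_{j=k..q} theta_j psi_{j-k}   (c_k = 0 for k > q),
using gamma(-m) = gamma(m).
psi-weights needed (psi_j = theta_j + sum_i phi_i psi_{j-i}):
  psi_1 = theta_1 + phi_1 = 0.222 + (0.206) = 0.428
Right-hand sides:
  c_0 = sigma^2 (1 + theta_1 psi_1) = 3 * (1 + (0.222)(0.428)) = 3 * 1.095016 = 3.285048
  c_1 = sigma^2 theta_1 = 3 * (0.222) = 0.666
  c_2 = 0
Equations for k = 0 and k = 1 (AR order 1):
  gamma(0) = phi_1 gamma(1) + c_0
  gamma(1) = phi_1 gamma(0) + c_1
Substituting the second into the first: gamma(0) (1 - phi_1^2) = c_0 + phi_1 c_1, so
  gamma(0) = (c_0 + phi_1 c_1) / (1 - phi_1^2) = (3.285048 + (0.206)(0.666)) / (1 - (0.206)^2) = 3.422244 / 0.957564 = 3.573906.
  gamma(1) = phi_1 gamma(0) + c_1 = (0.206)(3.573906) + (0.666) = 1.402225.
For k = 2 (> q): gamma(2) = phi_1 gamma(1) = (0.206)(1.402225) = 0.288858.
Therefore gamma(2) = 0.2889 (to 4 decimal places).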